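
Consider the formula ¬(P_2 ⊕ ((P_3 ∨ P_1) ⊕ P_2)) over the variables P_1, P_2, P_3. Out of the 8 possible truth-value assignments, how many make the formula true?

P_1  P_2  P_3  |  (P_3 ∨ P_1)  ((P_3 ∨ P_1) ⊕ P_2)  (P_2 ⊕ ((P_3 ∨ P_1) ⊕ P_2))  ¬(P_2 ⊕ ((P_3 ∨ P_1) ⊕ P_2))
 F    F    F   |       F                F                        F                            T              
 F    F    T   |       T                T                        T                            F              
 F    T    F   |       F                T                        F                            T              
 F    T    T   |       T                F                        T                            F              
 T    F    F   |       T                T                        T                            F              
 T    F    T   |       T                T                        T                            F              
 T    T    F   |       T                F                        T                            F              
 T    T    T   |       T                F                        T                            F              
The formula is true on 2 of the 8 rows.

2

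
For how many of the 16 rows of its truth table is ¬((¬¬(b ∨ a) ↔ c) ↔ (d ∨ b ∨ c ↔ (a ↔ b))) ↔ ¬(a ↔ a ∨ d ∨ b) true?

a  b  c  d  |  (b ∨ a)  ¬(b ∨ a)  ¬¬(b ∨ a)  (¬¬(b ∨ a) ↔ c)  (b ∨ c)  (d ∨ (b ∨ c))  (a ↔ b)  ((d ∨ (b ∨ c)) ↔ (a ↔ b))  (a ∨ d ∨ b)  (a ↔ (a ∨ d ∨ b))  ¬(a ↔ (a ∨ d ∨ b))  φ
T  T  T  T  |     T        F          T             T            T           T           T                 T                   T               T                  F           T
T  T  T  F  |     T        F          T             T            T           T           T                 T                   T               T                  F           T
T  T  F  T  |     T        F          T             F            T           T           T                 T                   T               T                  F           F
T  T  F  F  |     T        F          T             F            T           T           T                 T                   T               T                  F           F
T  F  T  T  |     T        F          T             T            T           T           F                 F                   T               T                  F           F
T  F  T  F  |     T        F          T             T            T           T           F                 F                   T               T                  F           F
T  F  F  T  |     T        F          T             F            F           T           F                 F                   T               T                  F           T
T  F  F  F  |     T        F          T             F            F           F           F                 T                   T               T                  F           F
F  T  T  T  |     T        F          T             T            T           T           F                 F                   T               F                  T           T
F  T  T  F  |     T        F          T             T            T           T           F                 F                   T               F                  T           T
F  T  F  T  |     T        F          T             F            T           T           F                 F                   T               F                  T           F
F  T  F  F  |     T        F          T             F            T           T           F                 F                   T               F                  T           F
F  F  T  T  |     F        T          F             F            T           T           T                 T                   T               F                  T           T
F  F  T  F  |     F        T          F             F            T           T           T                 T                   F               T                  F           F
F  F  F  T  |     F        T          F             T            F           T           T                 T                   T               F                  T           F
F  F  F  F  |     F        T          F             T            F           F           T                 F                   F               T                  F           F
The formula is true on 6 of the 16 rows.

6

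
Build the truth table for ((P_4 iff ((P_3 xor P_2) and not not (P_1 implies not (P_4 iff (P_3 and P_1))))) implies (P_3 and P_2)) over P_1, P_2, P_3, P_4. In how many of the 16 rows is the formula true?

10

P_1 | P_2 | P_3 | P_4 | (P_3 xor P_2) | (P_3 and P_1) | (P_4 iff (P_3 and P_1)) | not (P_4 iff (P_3 and P_1)) | (P_3 and P_2) | φ
--- | --- | --- | --- | ------------- | ------------- | ----------------------- | --------------------------- | ------------- | -
 T  |  T  |  T  |  T  |       F       |       T       |            T            |              F              |       T       | T
 T  |  T  |  T  |  F  |       F       |       T       |            F            |              T              |       T       | T
 T  |  T  |  F  |  T  |       T       |       F       |            F            |              T              |       F       | F
 T  |  T  |  F  |  F  |       T       |       F       |            T            |              F              |       F       | F
 T  |  F  |  T  |  T  |       T       |       T       |            T            |              F              |       F       | T
 T  |  F  |  T  |  F  |       T       |       T       |            F            |              T              |       F       | T
 T  |  F  |  F  |  T  |       F       |       F       |            F            |              T              |       F       | T
 T  |  F  |  F  |  F  |       F       |       F       |            T            |              F              |       F       | F
 F  |  T  |  T  |  T  |       F       |       F       |            F            |              T              |       T       | T
 F  |  T  |  T  |  F  |       F       |       F       |            T            |              F              |       T       | T
 F  |  T  |  F  |  T  |       T       |       F       |            F            |              T              |       F       | F
 F  |  T  |  F  |  F  |       T       |       F       |            T            |              F              |       F       | T
 F  |  F  |  T  |  T  |       T       |       F       |            F            |              T              |       F       | F
 F  |  F  |  T  |  F  |       T       |       F       |            T            |              F              |       F       | T
 F  |  F  |  F  |  T  |       F       |       F       |            F            |              T              |       F       | T
 F  |  F  |  F  |  F  |       F       |       F       |            T            |              F              |       F       | F
The formula is true on 10 of the 16 rows.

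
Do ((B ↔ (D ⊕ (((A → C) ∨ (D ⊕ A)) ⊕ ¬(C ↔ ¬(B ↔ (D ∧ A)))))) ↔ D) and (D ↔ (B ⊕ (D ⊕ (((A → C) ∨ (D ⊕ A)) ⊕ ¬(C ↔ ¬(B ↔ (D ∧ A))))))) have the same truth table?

not equivalent

A | B | C | D | φ | ψ
- | - | - | - | - | -
T | T | T | T | T | F
T | T | T | F | F | T
T | T | F | T | T | F
T | T | F | F | T | F
T | F | T | T | T | F
T | F | T | F | F | T
T | F | F | T | T | F
T | F | F | F | T | F
F | T | T | T | F | T
F | T | T | F | F | T
F | T | F | T | T | F
F | T | F | F | T | F
F | F | T | T | F | T
F | F | T | F | F | T
F | F | F | T | T | F
F | F | F | F | T | F
The columns differ at A=T, B=T, C=T, D=T (φ=T, ψ=F), so they are not equivalent.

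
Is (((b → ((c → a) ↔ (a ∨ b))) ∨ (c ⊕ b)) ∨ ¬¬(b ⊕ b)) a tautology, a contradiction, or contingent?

  a   |   b   |   c   |   φ  
----- | ----- | ----- | -----
 True |  True |  True |  True
 True |  True | False |  True
 True | False |  True |  True
 True | False | False |  True
False |  True |  True | False
False |  True | False |  True
False | False |  True |  True
False | False | False |  True
7 of 8 rows are True, so the formula is contingent.

contingent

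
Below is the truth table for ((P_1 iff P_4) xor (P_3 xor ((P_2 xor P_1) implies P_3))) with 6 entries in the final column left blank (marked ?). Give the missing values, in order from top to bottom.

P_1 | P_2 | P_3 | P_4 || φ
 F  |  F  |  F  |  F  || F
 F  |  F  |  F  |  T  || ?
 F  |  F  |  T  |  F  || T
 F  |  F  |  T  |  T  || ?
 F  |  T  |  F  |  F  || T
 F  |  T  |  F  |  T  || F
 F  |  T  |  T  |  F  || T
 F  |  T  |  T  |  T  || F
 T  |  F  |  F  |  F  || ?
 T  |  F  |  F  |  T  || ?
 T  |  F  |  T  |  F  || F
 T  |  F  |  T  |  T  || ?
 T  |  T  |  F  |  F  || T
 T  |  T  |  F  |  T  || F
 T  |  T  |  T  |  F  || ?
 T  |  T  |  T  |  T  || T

Row P_1=F, P_2=F, P_3=F, P_4=T: (P_1 iff P_4) = F, (P_3 xor ((P_2 xor P_1) implies P_3)) = T, so the formula = T.
Row P_1=F, P_2=F, P_3=T, P_4=T: (P_1 iff P_4) = F, (P_3 xor ((P_2 xor P_1) implies P_3)) = F, so the formula = F.
Row P_1=T, P_2=F, P_3=F, P_4=F: (P_1 iff P_4) = F, (P_3 xor ((P_2 xor P_1) implies P_3)) = F, so the formula = F.
Row P_1=T, P_2=F, P_3=F, P_4=T: (P_1 iff P_4) = T, (P_3 xor ((P_2 xor P_1) implies P_3)) = F, so the formula = T.
Row P_1=T, P_2=F, P_3=T, P_4=T: (P_1 iff P_4) = T, (P_3 xor ((P_2 xor P_1) implies P_3)) = F, so the formula = T.
Row P_1=T, P_2=T, P_3=T, P_4=F: (P_1 iff P_4) = F, (P_3 xor ((P_2 xor P_1) implies P_3)) = F, so the formula = F.

T, F, F, T, T, F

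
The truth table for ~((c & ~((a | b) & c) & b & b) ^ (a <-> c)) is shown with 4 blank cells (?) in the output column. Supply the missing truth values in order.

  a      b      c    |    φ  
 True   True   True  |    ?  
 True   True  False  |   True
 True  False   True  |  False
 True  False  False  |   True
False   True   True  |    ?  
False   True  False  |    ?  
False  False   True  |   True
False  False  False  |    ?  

Row a=True, b=True, c=True: (c & ~((a | b) & c) & b & b) = False, (a <-> c) = True, ((c & ~((a | b) & c) & b & b) ^ (a <-> c)) = True, so the formula = False.
Row a=False, b=True, c=True: (c & ~((a | b) & c) & b & b) = False, (a <-> c) = False, ((c & ~((a | b) & c) & b & b) ^ (a <-> c)) = False, so the formula = True.
Row a=False, b=True, c=False: (c & ~((a | b) & c) & b & b) = False, (a <-> c) = True, ((c & ~((a | b) & c) & b & b) ^ (a <-> c)) = True, so the formula = False.
Row a=False, b=False, c=False: (c & ~((a | b) & c) & b & b) = False, (a <-> c) = True, ((c & ~((a | b) & c) & b & b) ^ (a <-> c)) = True, so the formula = False.

False, True, False, False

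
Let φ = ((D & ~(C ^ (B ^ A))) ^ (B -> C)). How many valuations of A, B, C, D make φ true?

A  B  C  D  |  (B ^ A)  (C ^ (B ^ A))  ~(C ^ (B ^ A))  (D & ~(C ^ (B ^ A)))  (B -> C)  φ
F  F  F  F  |     F           F              T                  F               T      T
F  F  F  T  |     F           F              T                  T               T      F
F  F  T  F  |     F           T              F                  F               T      T
F  F  T  T  |     F           T              F                  F               T      T
F  T  F  F  |     T           T              F                  F               F      F
F  T  F  T  |     T           T              F                  F               F      F
F  T  T  F  |     T           F              T                  F               T      T
F  T  T  T  |     T           F              T                  T               T      F
T  F  F  F  |     T           T              F                  F               T      T
T  F  F  T  |     T           T              F                  F               T      T
T  F  T  F  |     T           F              T                  F               T      T
T  F  T  T  |     T           F              T                  T               T      F
T  T  F  F  |     F           F              T                  F               F      F
T  T  F  T  |     F           F              T                  T               F      T
T  T  T  F  |     F           T              F                  F               T      T
T  T  T  T  |     F           T              F                  F               T      T
The formula is true on 10 of the 16 rows.

10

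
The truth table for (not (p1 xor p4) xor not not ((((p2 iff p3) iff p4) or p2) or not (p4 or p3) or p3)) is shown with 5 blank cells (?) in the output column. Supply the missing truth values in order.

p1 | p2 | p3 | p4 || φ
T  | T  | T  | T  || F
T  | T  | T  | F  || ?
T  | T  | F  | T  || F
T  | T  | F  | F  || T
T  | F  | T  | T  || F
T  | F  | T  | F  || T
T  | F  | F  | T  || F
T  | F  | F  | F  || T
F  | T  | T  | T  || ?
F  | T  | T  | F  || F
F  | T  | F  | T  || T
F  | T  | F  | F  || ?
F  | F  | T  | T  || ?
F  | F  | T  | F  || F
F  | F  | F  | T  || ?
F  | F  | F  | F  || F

Row p1=T, p2=T, p3=T, p4=F: not (p1 xor p4) = F, not not ((((p2 iff p3) iff p4) or p2) or not (p4 or p3) or p3) = T, so the formula = T.
Row p1=F, p2=T, p3=T, p4=T: not (p1 xor p4) = F, not not ((((p2 iff p3) iff p4) or p2) or not (p4 or p3) or p3) = T, so the formula = T.
Row p1=F, p2=T, p3=F, p4=F: not (p1 xor p4) = T, not not ((((p2 iff p3) iff p4) or p2) or not (p4 or p3) or p3) = T, so the formula = F.
Row p1=F, p2=F, p3=T, p4=T: not (p1 xor p4) = F, not not ((((p2 iff p3) iff p4) or p2) or not (p4 or p3) or p3) = T, so the formula = T.
Row p1=F, p2=F, p3=F, p4=T: not (p1 xor p4) = F, not not ((((p2 iff p3) iff p4) or p2) or not (p4 or p3) or p3) = T, so the formula = T.

T, T, F, T, T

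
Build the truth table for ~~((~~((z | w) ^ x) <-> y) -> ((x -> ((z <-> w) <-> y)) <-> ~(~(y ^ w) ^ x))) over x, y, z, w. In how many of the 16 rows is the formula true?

11

  x      y      z      w       (z | w)  ((z | w) ^ x)  ~((z | w) ^ x)  ~~((z | w) ^ x)  (~~((z | w) ^ x) <-> y)  (z <-> w)  ((z <-> w) <-> y)  (x -> ((z <-> w) <-> y))  (y ^ w)  ~(y ^ w)  (~(y ^ w) ^ x)  ~(~(y ^ w) ^ x)    φ  
 True   True   True   True       True       False           True            False                False              True           True                  True             False     True        False             True        True
 True   True   True  False       True       False           True            False                False             False          False                 False              True    False         True            False        True
 True   True  False   True       True       False           True            False                False             False          False                 False             False     True        False             True        True
 True   True  False  False      False        True          False             True                 True              True           True                  True              True    False         True            False       False
 True  False   True   True       True       False           True            False                 True              True          False                 False              True    False         True            False        True
 True  False   True  False       True       False           True            False                 True             False           True                  True             False     True        False             True        True
 True  False  False   True       True       False           True            False                 True             False           True                  True              True    False         True            False       False
 True  False  False  False      False        True          False             True                False              True          False                 False             False     True        False             True        True
False   True   True   True       True        True          False             True                 True              True           True                  True             False     True         True            False       False
False   True   True  False       True        True          False             True                 True             False          False                  True              True    False        False             True        True
False   True  False   True       True        True          False             True                 True             False          False                  True             False     True         True            False       False
False   True  False  False      False       False           True            False                False              True           True                  True              True    False        False             True        True
False  False   True   True       True        True          False             True                False              True          False                  True              True    False        False             True        True
False  False   True  False       True        True          False             True                False             False           True                  True             False     True         True            False        True
False  False  False   True       True        True          False             True                False             False           True                  True              True    False        False             True        True
False  False  False  False      False       False           True            False                 True              True          False                  True             False     True         True            False       False
The formula is true on 11 of the 16 rows.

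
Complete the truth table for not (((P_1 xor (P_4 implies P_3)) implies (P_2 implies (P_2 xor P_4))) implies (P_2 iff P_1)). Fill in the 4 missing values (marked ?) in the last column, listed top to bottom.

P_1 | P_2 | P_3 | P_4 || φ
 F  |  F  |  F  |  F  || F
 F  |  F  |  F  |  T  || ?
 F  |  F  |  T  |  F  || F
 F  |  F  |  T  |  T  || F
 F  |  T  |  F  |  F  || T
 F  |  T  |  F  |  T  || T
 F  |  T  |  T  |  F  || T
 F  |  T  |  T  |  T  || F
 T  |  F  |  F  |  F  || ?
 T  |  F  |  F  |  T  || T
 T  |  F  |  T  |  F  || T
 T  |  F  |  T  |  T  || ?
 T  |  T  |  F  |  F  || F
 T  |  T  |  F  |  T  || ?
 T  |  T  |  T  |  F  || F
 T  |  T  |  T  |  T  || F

F, T, T, F

Row P_1=F, P_2=F, P_3=F, P_4=T: ((P_1 xor (P_4 implies P_3)) implies (P_2 implies (P_2 xor P_4))) = T, (P_2 iff P_1) = T, (((P_1 xor (P_4 implies P_3)) implies (P_2 implies (P_2 xor P_4))) implies (P_2 iff P_1)) = T, so the formula = F.
Row P_1=T, P_2=F, P_3=F, P_4=F: ((P_1 xor (P_4 implies P_3)) implies (P_2 implies (P_2 xor P_4))) = T, (P_2 iff P_1) = F, (((P_1 xor (P_4 implies P_3)) implies (P_2 implies (P_2 xor P_4))) implies (P_2 iff P_1)) = F, so the formula = T.
Row P_1=T, P_2=F, P_3=T, P_4=T: ((P_1 xor (P_4 implies P_3)) implies (P_2 implies (P_2 xor P_4))) = T, (P_2 iff P_1) = F, (((P_1 xor (P_4 implies P_3)) implies (P_2 implies (P_2 xor P_4))) implies (P_2 iff P_1)) = F, so the formula = T.
Row P_1=T, P_2=T, P_3=F, P_4=T: ((P_1 xor (P_4 implies P_3)) implies (P_2 implies (P_2 xor P_4))) = F, (P_2 iff P_1) = T, (((P_1 xor (P_4 implies P_3)) implies (P_2 implies (P_2 xor P_4))) implies (P_2 iff P_1)) = T, so the formula = F.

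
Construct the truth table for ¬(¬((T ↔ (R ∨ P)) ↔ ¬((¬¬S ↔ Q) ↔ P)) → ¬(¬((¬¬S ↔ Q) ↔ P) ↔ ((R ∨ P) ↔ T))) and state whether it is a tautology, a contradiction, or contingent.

contradiction

P  Q  R  S  T  |  φ
F  F  F  F  F  |  F
F  F  F  F  T  |  F
F  F  F  T  F  |  F
F  F  F  T  T  |  F
F  F  T  F  F  |  F
F  F  T  F  T  |  F
F  F  T  T  F  |  F
F  F  T  T  T  |  F
F  T  F  F  F  |  F
F  T  F  F  T  |  F
F  T  F  T  F  |  F
F  T  F  T  T  |  F
F  T  T  F  F  |  F
F  T  T  F  T  |  F
F  T  T  T  F  |  F
F  T  T  T  T  |  F
T  F  F  F  F  |  F
T  F  F  F  T  |  F
T  F  F  T  F  |  F
T  F  F  T  T  |  F
T  F  T  F  F  |  F
T  F  T  F  T  |  F
T  F  T  T  F  |  F
T  F  T  T  T  |  F
T  T  F  F  F  |  F
T  T  F  F  T  |  F
T  T  F  T  F  |  F
T  T  F  T  T  |  F
T  T  T  F  F  |  F
T  T  T  F  T  |  F
T  T  T  T  F  |  F
T  T  T  T  T  |  F
Every row is F, so the formula is a contradiction.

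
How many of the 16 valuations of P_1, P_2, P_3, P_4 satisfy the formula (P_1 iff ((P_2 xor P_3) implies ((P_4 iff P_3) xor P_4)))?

8

 P_1    P_2    P_3    P_4   |    φ  
 True   True   True   True  |   True
 True   True   True  False  |   True
 True   True  False   True  |   True
 True   True  False  False  |   True
 True  False   True   True  |  False
 True  False   True  False  |  False
 True  False  False   True  |   True
 True  False  False  False  |   True
False   True   True   True  |  False
False   True   True  False  |  False
False   True  False   True  |  False
False   True  False  False  |  False
False  False   True   True  |   True
False  False   True  False  |   True
False  False  False   True  |  False
False  False  False  False  |  False
The formula is true on 8 of the 16 rows.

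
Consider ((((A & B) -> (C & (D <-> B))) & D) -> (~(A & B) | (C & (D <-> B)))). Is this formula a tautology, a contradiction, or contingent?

A  B  C  D     (A & B)  (D <-> B)  (C & (D <-> B))  ((A & B) -> (C & (D <-> B)))  ~(A & B)  (~(A & B) | (C & (D <-> B)))  φ
T  T  T  T        T         T             T                      T                   F                   T                T
T  T  T  F        T         F             F                      F                   F                   F                T
T  T  F  T        T         T             F                      F                   F                   F                T
T  T  F  F        T         F             F                      F                   F                   F                T
T  F  T  T        F         F             F                      T                   T                   T                T
T  F  T  F        F         T             T                      T                   T                   T                T
T  F  F  T        F         F             F                      T                   T                   T                T
T  F  F  F        F         T             F                      T                   T                   T                T
F  T  T  T        F         T             T                      T                   T                   T                T
F  T  T  F        F         F             F                      T                   T                   T                T
F  T  F  T        F         T             F                      T                   T                   T                T
F  T  F  F        F         F             F                      T                   T                   T                T
F  F  T  T        F         F             F                      T                   T                   T                T
F  F  T  F        F         T             T                      T                   T                   T                T
F  F  F  T        F         F             F                      T                   T                   T                T
F  F  F  F        F         T             F                      T                   T                   T                T
Every row is T, so the formula is a tautology.

tautology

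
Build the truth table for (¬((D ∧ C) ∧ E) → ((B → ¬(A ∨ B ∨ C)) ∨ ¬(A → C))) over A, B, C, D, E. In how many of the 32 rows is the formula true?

A | B | C | D | E | φ
- | - | - | - | - | -
0 | 0 | 0 | 0 | 0 | 1
0 | 0 | 0 | 0 | 1 | 1
0 | 0 | 0 | 1 | 0 | 1
0 | 0 | 0 | 1 | 1 | 1
0 | 0 | 1 | 0 | 0 | 1
0 | 0 | 1 | 0 | 1 | 1
0 | 0 | 1 | 1 | 0 | 1
0 | 0 | 1 | 1 | 1 | 1
0 | 1 | 0 | 0 | 0 | 0
0 | 1 | 0 | 0 | 1 | 0
0 | 1 | 0 | 1 | 0 | 0
0 | 1 | 0 | 1 | 1 | 0
0 | 1 | 1 | 0 | 0 | 0
0 | 1 | 1 | 0 | 1 | 0
0 | 1 | 1 | 1 | 0 | 0
0 | 1 | 1 | 1 | 1 | 1
1 | 0 | 0 | 0 | 0 | 1
1 | 0 | 0 | 0 | 1 | 1
1 | 0 | 0 | 1 | 0 | 1
1 | 0 | 0 | 1 | 1 | 1
1 | 0 | 1 | 0 | 0 | 1
1 | 0 | 1 | 0 | 1 | 1
1 | 0 | 1 | 1 | 0 | 1
1 | 0 | 1 | 1 | 1 | 1
1 | 1 | 0 | 0 | 0 | 1
1 | 1 | 0 | 0 | 1 | 1
1 | 1 | 0 | 1 | 0 | 1
1 | 1 | 0 | 1 | 1 | 1
1 | 1 | 1 | 0 | 0 | 0
1 | 1 | 1 | 0 | 1 | 0
1 | 1 | 1 | 1 | 0 | 0
1 | 1 | 1 | 1 | 1 | 1
The formula is true on 22 of the 32 rows.

22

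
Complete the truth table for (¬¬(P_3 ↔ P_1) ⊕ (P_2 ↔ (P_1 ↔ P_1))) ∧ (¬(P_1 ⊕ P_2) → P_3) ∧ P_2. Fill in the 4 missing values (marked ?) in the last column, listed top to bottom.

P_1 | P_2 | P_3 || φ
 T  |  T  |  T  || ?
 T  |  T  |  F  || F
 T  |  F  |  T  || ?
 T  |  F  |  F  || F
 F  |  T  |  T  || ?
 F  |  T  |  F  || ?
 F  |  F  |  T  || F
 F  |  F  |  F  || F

Row P_1=T, P_2=T, P_3=T: (¬¬(P_3 ↔ P_1) ⊕ (P_2 ↔ (P_1 ↔ P_1))) = F, ((¬(P_1 ⊕ P_2) → P_3) ∧ P_2) = T, so the formula = F.
Row P_1=T, P_2=F, P_3=T: (¬¬(P_3 ↔ P_1) ⊕ (P_2 ↔ (P_1 ↔ P_1))) = T, ((¬(P_1 ⊕ P_2) → P_3) ∧ P_2) = F, so the formula = F.
Row P_1=F, P_2=T, P_3=T: (¬¬(P_3 ↔ P_1) ⊕ (P_2 ↔ (P_1 ↔ P_1))) = T, ((¬(P_1 ⊕ P_2) → P_3) ∧ P_2) = T, so the formula = T.
Row P_1=F, P_2=T, P_3=F: (¬¬(P_3 ↔ P_1) ⊕ (P_2 ↔ (P_1 ↔ P_1))) = F, ((¬(P_1 ⊕ P_2) → P_3) ∧ P_2) = T, so the formula = F.

F, F, T, F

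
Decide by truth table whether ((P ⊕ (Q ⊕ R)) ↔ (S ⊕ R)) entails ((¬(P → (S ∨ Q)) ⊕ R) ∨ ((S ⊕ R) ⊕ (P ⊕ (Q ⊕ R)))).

no

P | Q | R | S || φ | ψ
T | T | T | T || F | T
T | T | T | F || T | T
T | T | F | T || F | T
T | T | F | F || T | F
T | F | T | T || T | T
T | F | T | F || F | T
T | F | F | T || T | F
T | F | F | F || F | T
F | T | T | T || T | T
F | T | T | F || F | T
F | T | F | T || T | F
F | T | F | F || F | T
F | F | T | T || F | T
F | F | T | F || T | T
F | F | F | T || F | T
F | F | F | F || T | F
At P=T, Q=T, R=F, S=F we have φ true but ψ false, so φ does not entail ψ.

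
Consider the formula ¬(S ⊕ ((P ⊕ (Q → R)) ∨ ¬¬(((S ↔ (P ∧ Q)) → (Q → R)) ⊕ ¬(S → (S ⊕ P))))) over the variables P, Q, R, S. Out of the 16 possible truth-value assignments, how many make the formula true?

6

P  Q  R  S  |  φ
T  T  T  T  |  F
T  T  T  F  |  F
T  T  F  T  |  T
T  T  F  F  |  F
T  F  T  T  |  F
T  F  T  F  |  F
T  F  F  T  |  F
T  F  F  F  |  F
F  T  T  T  |  T
F  T  T  F  |  F
F  T  F  T  |  T
F  T  F  F  |  T
F  F  T  T  |  T
F  F  T  F  |  F
F  F  F  T  |  T
F  F  F  F  |  F
The formula is true on 6 of the 16 rows.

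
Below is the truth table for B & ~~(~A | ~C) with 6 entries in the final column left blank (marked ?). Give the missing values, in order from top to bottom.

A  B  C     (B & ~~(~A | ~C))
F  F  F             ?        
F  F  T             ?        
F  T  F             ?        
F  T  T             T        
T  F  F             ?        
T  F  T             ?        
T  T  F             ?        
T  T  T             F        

Row A=F, B=F, C=F: ~~(~A | ~C) = T, so (B & ~~(~A | ~C)) = F.
Row A=F, B=F, C=T: ~~(~A | ~C) = T, so (B & ~~(~A | ~C)) = F.
Row A=F, B=T, C=F: ~~(~A | ~C) = T, so (B & ~~(~A | ~C)) = T.
Row A=T, B=F, C=F: ~~(~A | ~C) = T, so (B & ~~(~A | ~C)) = F.
Row A=T, B=F, C=T: ~~(~A | ~C) = F, so (B & ~~(~A | ~C)) = F.
Row A=T, B=T, C=F: ~~(~A | ~C) = T, so (B & ~~(~A | ~C)) = T.

F, F, T, F, F, T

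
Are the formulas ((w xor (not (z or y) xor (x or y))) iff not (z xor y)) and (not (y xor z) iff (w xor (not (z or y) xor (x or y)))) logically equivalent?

equivalent

x  y  z  w  |  φ  ψ
1  1  1  1  |  0  0
1  1  1  0  |  1  1
1  1  0  1  |  1  1
1  1  0  0  |  0  0
1  0  1  1  |  1  1
1  0  1  0  |  0  0
1  0  0  1  |  1  1
1  0  0  0  |  0  0
0  1  1  1  |  0  0
0  1  1  0  |  1  1
0  1  0  1  |  1  1
0  1  0  0  |  0  0
0  0  1  1  |  0  0
0  0  1  0  |  1  1
0  0  0  1  |  0  0
0  0  0  0  |  1  1
The columns for φ and ψ agree on every row, so they are logically equivalent.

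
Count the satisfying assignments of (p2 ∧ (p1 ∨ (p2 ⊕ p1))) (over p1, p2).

p1 | p2 || (p2 ⊕ p1) | (p1 ∨ (p2 ⊕ p1)) | (p2 ∧ (p1 ∨ (p2 ⊕ p1)))
T  | T  ||     F     |        T         |            T           
T  | F  ||     T     |        T         |            F           
F  | T  ||     T     |        T         |            T           
F  | F  ||     F     |        F         |            F           
The formula is true on 2 of the 4 rows.

2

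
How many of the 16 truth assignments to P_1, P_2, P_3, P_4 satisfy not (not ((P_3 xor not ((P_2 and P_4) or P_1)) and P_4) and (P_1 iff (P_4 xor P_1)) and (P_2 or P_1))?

 P_1  |  P_2  |  P_3  |  P_4  ||   φ  
 True |  True |  True |  True ||  True
 True |  True |  True | False || False
 True |  True | False |  True ||  True
 True |  True | False | False || False
 True | False |  True |  True ||  True
 True | False |  True | False || False
 True | False | False |  True ||  True
 True | False | False | False || False
False |  True |  True |  True ||  True
False |  True |  True | False || False
False |  True | False |  True ||  True
False |  True | False | False || False
False | False |  True |  True ||  True
False | False |  True | False ||  True
False | False | False |  True ||  True
False | False | False | False ||  True
The formula is true on 10 of the 16 rows.

10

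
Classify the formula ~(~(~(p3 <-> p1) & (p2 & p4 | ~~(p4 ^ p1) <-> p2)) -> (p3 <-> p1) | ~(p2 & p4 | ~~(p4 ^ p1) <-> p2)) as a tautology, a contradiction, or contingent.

contradiction

p1  p2  p3  p4     (p3 <-> p1)  ~(p3 <-> p1)  (p2 & p4)  (p4 ^ p1)  ~(p4 ^ p1)  ~~(p4 ^ p1)  ((p2 & p4) | ~~(p4 ^ p1))  φ
F   F   F   F           T            F            F          F          T            F                   F              F
F   F   F   T           T            F            F          T          F            T                   T              F
F   F   T   F           F            T            F          F          T            F                   F              F
F   F   T   T           F            T            F          T          F            T                   T              F
F   T   F   F           T            F            F          F          T            F                   F              F
F   T   F   T           T            F            T          T          F            T                   T              F
F   T   T   F           F            T            F          F          T            F                   F              F
F   T   T   T           F            T            T          T          F            T                   T              F
T   F   F   F           F            T            F          T          F            T                   T              F
T   F   F   T           F            T            F          F          T            F                   F              F
T   F   T   F           T            F            F          T          F            T                   T              F
T   F   T   T           T            F            F          F          T            F                   F              F
T   T   F   F           F            T            F          T          F            T                   T              F
T   T   F   T           F            T            T          F          T            F                   T              F
T   T   T   F           T            F            F          T          F            T                   T              F
T   T   T   T           T            F            T          F          T            F                   T              F
Every row is F, so the formula is a contradiction.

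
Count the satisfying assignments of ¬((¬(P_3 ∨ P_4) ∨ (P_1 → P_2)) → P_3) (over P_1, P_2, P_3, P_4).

7

P_1  P_2  P_3  P_4  |  (P_3 ∨ P_4)  ¬(P_3 ∨ P_4)  (P_1 → P_2)  (¬(P_3 ∨ P_4) ∨ (P_1 → P_2))  φ
 T    T    T    T   |       T            F             T                    T                F
 T    T    T    F   |       T            F             T                    T                F
 T    T    F    T   |       T            F             T                    T                T
 T    T    F    F   |       F            T             T                    T                T
 T    F    T    T   |       T            F             F                    F                F
 T    F    T    F   |       T            F             F                    F                F
 T    F    F    T   |       T            F             F                    F                F
 T    F    F    F   |       F            T             F                    T                T
 F    T    T    T   |       T            F             T                    T                F
 F    T    T    F   |       T            F             T                    T                F
 F    T    F    T   |       T            F             T                    T                T
 F    T    F    F   |       F            T             T                    T                T
 F    F    T    T   |       T            F             T                    T                F
 F    F    T    F   |       T            F             T                    T                F
 F    F    F    T   |       T            F             T                    T                T
 F    F    F    F   |       F            T             T                    T                T
The formula is true on 7 of the 16 rows.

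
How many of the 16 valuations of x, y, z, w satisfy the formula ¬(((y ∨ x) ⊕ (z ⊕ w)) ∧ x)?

12

x  y  z  w  |  ¬(((y ∨ x) ⊕ (z ⊕ w)) ∧ x)
0  0  0  0  |              1             
0  0  0  1  |              1             
0  0  1  0  |              1             
0  0  1  1  |              1             
0  1  0  0  |              1             
0  1  0  1  |              1             
0  1  1  0  |              1             
0  1  1  1  |              1             
1  0  0  0  |              0             
1  0  0  1  |              1             
1  0  1  0  |              1             
1  0  1  1  |              0             
1  1  0  0  |              0             
1  1  0  1  |              1             
1  1  1  0  |              1             
1  1  1  1  |              0             
The formula is true on 12 of the 16 rows.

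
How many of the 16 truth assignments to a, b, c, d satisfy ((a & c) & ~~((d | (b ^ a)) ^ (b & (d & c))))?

2

a  b  c  d     (a & c)  (b ^ a)  (d | (b ^ a))  (d & c)  (b & (d & c))  φ
0  0  0  0        0        0           0           0           0        0
0  0  0  1        0        0           1           0           0        0
0  0  1  0        0        0           0           0           0        0
0  0  1  1        0        0           1           1           0        0
0  1  0  0        0        1           1           0           0        0
0  1  0  1        0        1           1           0           0        0
0  1  1  0        0        1           1           0           0        0
0  1  1  1        0        1           1           1           1        0
1  0  0  0        0        1           1           0           0        0
1  0  0  1        0        1           1           0           0        0
1  0  1  0        1        1           1           0           0        1
1  0  1  1        1        1           1           1           0        1
1  1  0  0        0        0           0           0           0        0
1  1  0  1        0        0           1           0           0        0
1  1  1  0        1        0           0           0           0        0
1  1  1  1        1        0           1           1           1        0
The formula is true on 2 of the 16 rows.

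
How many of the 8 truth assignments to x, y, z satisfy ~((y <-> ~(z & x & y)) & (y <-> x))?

7

x  y  z  |  (z & x & y)  ~(z & x & y)  (y <-> ~(z & x & y))  (y <-> x)  φ
0  0  0  |       0            1                 0                1      1
0  0  1  |       0            1                 0                1      1
0  1  0  |       0            1                 1                0      1
0  1  1  |       0            1                 1                0      1
1  0  0  |       0            1                 0                0      1
1  0  1  |       0            1                 0                0      1
1  1  0  |       0            1                 1                1      0
1  1  1  |       1            0                 0                1      1
The formula is true on 7 of the 8 rows.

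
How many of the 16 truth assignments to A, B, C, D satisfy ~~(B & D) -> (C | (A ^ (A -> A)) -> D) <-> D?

A | B | C | D || φ
1 | 1 | 1 | 1 || 1
1 | 1 | 1 | 0 || 0
1 | 1 | 0 | 1 || 1
1 | 1 | 0 | 0 || 0
1 | 0 | 1 | 1 || 1
1 | 0 | 1 | 0 || 0
1 | 0 | 0 | 1 || 1
1 | 0 | 0 | 0 || 0
0 | 1 | 1 | 1 || 1
0 | 1 | 1 | 0 || 0
0 | 1 | 0 | 1 || 1
0 | 1 | 0 | 0 || 0
0 | 0 | 1 | 1 || 1
0 | 0 | 1 | 0 || 0
0 | 0 | 0 | 1 || 1
0 | 0 | 0 | 0 || 0
The formula is true on 8 of the 16 rows.

8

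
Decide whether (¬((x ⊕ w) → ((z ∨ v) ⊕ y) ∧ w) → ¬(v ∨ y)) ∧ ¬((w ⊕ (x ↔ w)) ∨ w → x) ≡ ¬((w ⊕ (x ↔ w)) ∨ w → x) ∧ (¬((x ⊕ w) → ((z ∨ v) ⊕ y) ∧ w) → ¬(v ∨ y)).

x | y | z | w | v || φ | ψ
F | F | F | F | F || T | T
F | F | F | F | T || T | T
F | F | F | T | F || T | T
F | F | F | T | T || T | T
F | F | T | F | F || T | T
F | F | T | F | T || T | T
F | F | T | T | F || T | T
F | F | T | T | T || T | T
F | T | F | F | F || T | T
F | T | F | F | T || T | T
F | T | F | T | F || T | T
F | T | F | T | T || F | F
F | T | T | F | F || T | T
F | T | T | F | T || T | T
F | T | T | T | F || F | F
F | T | T | T | T || F | F
T | F | F | F | F || F | F
T | F | F | F | T || F | F
T | F | F | T | F || F | F
T | F | F | T | T || F | F
T | F | T | F | F || F | F
T | F | T | F | T || F | F
T | F | T | T | F || F | F
T | F | T | T | T || F | F
T | T | F | F | F || F | F
T | T | F | F | T || F | F
T | T | F | T | F || F | F
T | T | F | T | T || F | F
T | T | T | F | F || F | F
T | T | T | F | T || F | F
T | T | T | T | F || F | F
T | T | T | T | T || F | F
The columns for φ and ψ agree on every row, so they are logically equivalent.

equivalent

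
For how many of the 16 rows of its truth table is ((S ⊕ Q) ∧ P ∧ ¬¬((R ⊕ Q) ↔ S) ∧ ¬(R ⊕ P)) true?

2

P | Q | R | S || (S ⊕ Q) | (R ⊕ Q) | ((R ⊕ Q) ↔ S) | ¬((R ⊕ Q) ↔ S) | ¬¬((R ⊕ Q) ↔ S) | (R ⊕ P) | ¬(R ⊕ P) | φ
0 | 0 | 0 | 0 ||    0    |    0    |       1       |       0        |        1        |    0    |    1     | 0
0 | 0 | 0 | 1 ||    1    |    0    |       0       |       1        |        0        |    0    |    1     | 0
0 | 0 | 1 | 0 ||    0    |    1    |       0       |       1        |        0        |    1    |    0     | 0
0 | 0 | 1 | 1 ||    1    |    1    |       1       |       0        |        1        |    1    |    0     | 0
0 | 1 | 0 | 0 ||    1    |    1    |       0       |       1        |        0        |    0    |    1     | 0
0 | 1 | 0 | 1 ||    0    |    1    |       1       |       0        |        1        |    0    |    1     | 0
0 | 1 | 1 | 0 ||    1    |    0    |       1       |       0        |        1        |    1    |    0     | 0
0 | 1 | 1 | 1 ||    0    |    0    |       0       |       1        |        0        |    1    |    0     | 0
1 | 0 | 0 | 0 ||    0    |    0    |       1       |       0        |        1        |    1    |    0     | 0
1 | 0 | 0 | 1 ||    1    |    0    |       0       |       1        |        0        |    1    |    0     | 0
1 | 0 | 1 | 0 ||    0    |    1    |       0       |       1        |        0        |    0    |    1     | 0
1 | 0 | 1 | 1 ||    1    |    1    |       1       |       0        |        1        |    0    |    1     | 1
1 | 1 | 0 | 0 ||    1    |    1    |       0       |       1        |        0        |    1    |    0     | 0
1 | 1 | 0 | 1 ||    0    |    1    |       1       |       0        |        1        |    1    |    0     | 0
1 | 1 | 1 | 0 ||    1    |    0    |       1       |       0        |        1        |    0    |    1     | 1
1 | 1 | 1 | 1 ||    0    |    0    |       0       |       1        |        0        |    0    |    1     | 0
The formula is true on 2 of the 16 rows.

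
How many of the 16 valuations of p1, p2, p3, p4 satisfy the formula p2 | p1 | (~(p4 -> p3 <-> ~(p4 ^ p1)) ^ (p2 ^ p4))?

13

p1 | p2 | p3 | p4 | (p4 -> p3) | (p4 ^ p1) | ~(p4 ^ p1) | ((p4 -> p3) <-> ~(p4 ^ p1)) | ~((p4 -> p3) <-> ~(p4 ^ p1)) | (p2 ^ p4) | φ
-- | -- | -- | -- | ---------- | --------- | ---------- | --------------------------- | ---------------------------- | --------- | -
T  | T  | T  | T  |     T      |     F     |     T      |              T              |              F               |     F     | T
T  | T  | T  | F  |     T      |     T     |     F      |              F              |              T               |     T     | T
T  | T  | F  | T  |     F      |     F     |     T      |              F              |              T               |     F     | T
T  | T  | F  | F  |     T      |     T     |     F      |              F              |              T               |     T     | T
T  | F  | T  | T  |     T      |     F     |     T      |              T              |              F               |     T     | T
T  | F  | T  | F  |     T      |     T     |     F      |              F              |              T               |     F     | T
T  | F  | F  | T  |     F      |     F     |     T      |              F              |              T               |     T     | T
T  | F  | F  | F  |     T      |     T     |     F      |              F              |              T               |     F     | T
F  | T  | T  | T  |     T      |     T     |     F      |              F              |              T               |     F     | T
F  | T  | T  | F  |     T      |     F     |     T      |              T              |              F               |     T     | T
F  | T  | F  | T  |     F      |     T     |     F      |              T              |              F               |     F     | T
F  | T  | F  | F  |     T      |     F     |     T      |              T              |              F               |     T     | T
F  | F  | T  | T  |     T      |     T     |     F      |              F              |              T               |     T     | F
F  | F  | T  | F  |     T      |     F     |     T      |              T              |              F               |     F     | F
F  | F  | F  | T  |     F      |     T     |     F      |              T              |              F               |     T     | T
F  | F  | F  | F  |     T      |     F     |     T      |              T              |              F               |     F     | F
The formula is true on 13 of the 16 rows.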